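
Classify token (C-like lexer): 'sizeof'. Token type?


Pattern: reserved word
Type: KEYWORD


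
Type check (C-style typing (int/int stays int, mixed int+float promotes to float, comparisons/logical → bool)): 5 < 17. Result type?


Operand types: int < int
Rule: comparison yields bool
Result type: bool


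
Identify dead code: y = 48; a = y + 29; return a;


y is read by a's definition; a is returned
No dead code


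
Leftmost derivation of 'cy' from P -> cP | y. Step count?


Derivation: P => cP => cy
Steps: 2


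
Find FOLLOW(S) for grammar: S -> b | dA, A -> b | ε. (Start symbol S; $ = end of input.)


$ ∈ FOLLOW(S). For each A -> αBβ: add FIRST(β)\{ε} to FOLLOW(B); if β nullable, add FOLLOW(A).
FOLLOW(S) = {$}


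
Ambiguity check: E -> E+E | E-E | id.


'id+id-id' has two parse trees (no precedence encoded between + and -)
Ambiguous


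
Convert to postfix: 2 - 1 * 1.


* has higher precedence, evaluate 1*1 first
Postfix: 2 1 1 * -


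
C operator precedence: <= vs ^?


'<=' is relational (level 7); '^' is bitwise XOR (level 4)
Higher level binds tighter
'<=' has higher precedence than '^'


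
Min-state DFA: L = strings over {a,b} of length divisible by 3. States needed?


Track length mod 3: states 0..2, accept at 0
Minimal DFA: 3 states


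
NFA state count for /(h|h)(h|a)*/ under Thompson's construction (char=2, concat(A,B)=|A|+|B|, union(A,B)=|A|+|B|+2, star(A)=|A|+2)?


Syntax tree has 4 char leaf(s), 2 union(s), 1 star(s)
chars contribute 4×2 = 8; each union adds +2; each star adds +2
Total: 8 + 4 + 2 = 14 states


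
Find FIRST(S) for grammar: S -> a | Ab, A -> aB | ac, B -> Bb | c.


Per alternative of S: FIRST(a) = {a}; FIRST(Ab) = {a}
FIRST(S) = {a}


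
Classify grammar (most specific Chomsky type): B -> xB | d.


Right-linear: every RHS is a terminal or a terminal followed by one nonterminal
Classification: Type 3 (Regular)


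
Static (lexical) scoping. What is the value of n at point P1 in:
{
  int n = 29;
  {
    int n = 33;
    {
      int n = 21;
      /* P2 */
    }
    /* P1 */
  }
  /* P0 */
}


n declared in the same block as P1
n = 33


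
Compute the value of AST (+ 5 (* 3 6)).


Evaluate inner: (* 3 6) = 18
Evaluate root: (+ 5 18) = 23
Result: 23


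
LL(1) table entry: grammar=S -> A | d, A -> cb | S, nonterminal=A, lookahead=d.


For [A, d]: 'd' ∈ FIRST(S)
Entry: A -> S


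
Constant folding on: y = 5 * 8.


5 * 8 = 40 at compile time
Optimized: y = 40


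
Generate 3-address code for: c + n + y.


Break into single-operator statements:
t1 = c + n
t2 = t1 + y


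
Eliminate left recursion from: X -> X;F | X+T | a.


Left-recursive alternatives: X;F, X+T; non-recursive: a
Introduce X': X -> aX', X' -> ;FX' | +TX' | ε


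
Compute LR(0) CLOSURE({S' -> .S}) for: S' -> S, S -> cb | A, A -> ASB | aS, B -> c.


Start: S' -> .S
For each item with dot before a nonterminal B, add B -> .γ for every B-production
Closure: [S' -> .S, S -> .cb, S -> .A, A -> .ASB, A -> .aS]


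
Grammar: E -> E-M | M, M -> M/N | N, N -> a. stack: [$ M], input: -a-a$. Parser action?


lookahead ∉ {/} so M won't extend; reduce E -> M
Action: reduce (E -> M)


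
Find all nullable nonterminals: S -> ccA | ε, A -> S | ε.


A nonterminal is nullable iff some alternative derives ε (directly, or every symbol in it is nullable)
Nullable: {A, S}


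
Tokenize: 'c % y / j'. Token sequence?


Scan left to right, longest-match per lexeme
Tokens: ID(c), OP(%), ID(y), OP(/), ID(j)


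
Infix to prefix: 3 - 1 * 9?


'*' binds tighter: tree is (- 3 (* 1 9))
Prefix: - 3 * 1 9


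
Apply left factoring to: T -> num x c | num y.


Common prefix: 'num'
Factored: T -> num T', T' -> x c | y


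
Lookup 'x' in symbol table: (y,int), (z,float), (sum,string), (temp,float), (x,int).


Lookup 'x' → type int


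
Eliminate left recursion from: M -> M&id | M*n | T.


Left-recursive alternatives: M&id, M*n; non-recursive: T
Introduce M': M -> TM', M' -> &idM' | *nM' | ε


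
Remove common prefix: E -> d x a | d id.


Common prefix: 'd'
Factored: E -> d E', E' -> x a | id


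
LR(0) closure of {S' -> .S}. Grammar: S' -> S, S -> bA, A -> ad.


Start: S' -> .S
For each item with dot before a nonterminal B, add B -> .γ for every B-production
Closure: [S' -> .S, S -> .bA]


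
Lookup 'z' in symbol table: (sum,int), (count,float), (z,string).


Lookup 'z' → type string


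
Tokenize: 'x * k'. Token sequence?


Scan left to right, longest-match per lexeme
Tokens: ID(x), OP(*), ID(k)


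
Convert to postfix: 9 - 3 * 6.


* has higher precedence, evaluate 3*6 first
Postfix: 9 3 6 * -


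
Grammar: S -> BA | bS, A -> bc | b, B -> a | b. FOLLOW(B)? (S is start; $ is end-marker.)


$ ∈ FOLLOW(S). For each A -> αBβ: add FIRST(β)\{ε} to FOLLOW(B); if β nullable, add FOLLOW(A).
FOLLOW(B) = {b}


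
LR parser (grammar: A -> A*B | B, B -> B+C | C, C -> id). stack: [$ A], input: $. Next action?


start symbol A on stack, input exhausted
Action: accept


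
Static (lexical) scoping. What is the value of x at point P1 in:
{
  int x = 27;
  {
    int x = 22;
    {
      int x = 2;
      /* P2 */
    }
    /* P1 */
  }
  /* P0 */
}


x declared in the same block as P1
x = 22


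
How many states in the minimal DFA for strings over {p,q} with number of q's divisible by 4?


Track (count of q) mod 4: states 0..3, accept at 0
Minimal DFA: 4 states


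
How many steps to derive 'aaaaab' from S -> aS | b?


Derivation: S => aS => aaS => aaaS => aaaaS => aaaaaS => aaaaab
Steps: 6


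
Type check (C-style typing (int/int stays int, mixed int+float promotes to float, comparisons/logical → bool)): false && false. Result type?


Operand types: bool && bool
Rule: logical operators take bool operands and yield bool
Result type: bool


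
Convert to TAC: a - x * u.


Break into single-operator statements:
t1 = x * u
t2 = a - t1


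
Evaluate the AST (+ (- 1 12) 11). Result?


Evaluate inner: (- 1 12) = -11
Evaluate root: (+ -11 11) = 0
Result: 0


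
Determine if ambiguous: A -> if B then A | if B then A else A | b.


dangling else: 'if B then if B then b else b' parses two ways
Ambiguous


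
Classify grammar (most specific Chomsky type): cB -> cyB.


LHS has context (more than one symbol) and |LHS| ≤ |RHS|
Classification: Type 1 (Context-Sensitive)


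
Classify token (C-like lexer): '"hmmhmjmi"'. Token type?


Pattern: double-quoted sequence
Type: STRING_LITERAL


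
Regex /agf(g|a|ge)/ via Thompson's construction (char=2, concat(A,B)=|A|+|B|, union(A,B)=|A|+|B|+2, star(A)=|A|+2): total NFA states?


Syntax tree has 7 char leaf(s), 2 union(s), 0 star(s)
chars contribute 7×2 = 14; each union adds +2; each star adds +2
Total: 14 + 4 + 0 = 18 states


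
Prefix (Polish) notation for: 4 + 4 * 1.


'*' binds tighter: tree is (+ 4 (* 4 1))
Prefix: + 4 * 4 1


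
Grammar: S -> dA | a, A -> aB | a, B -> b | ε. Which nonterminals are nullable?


A nonterminal is nullable iff some alternative derives ε (directly, or every symbol in it is nullable)
Nullable: {B}


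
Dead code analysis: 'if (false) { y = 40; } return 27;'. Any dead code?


condition is constant false, so the whole block is unreachable
Dead: 'if (false) { y = 40; }'


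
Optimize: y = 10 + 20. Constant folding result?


10 + 20 = 30 at compile time
Optimized: y = 30


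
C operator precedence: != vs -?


'-' is additive (level 9); '!=' is equality (level 6)
Higher level binds tighter
'-' has higher precedence than '!='


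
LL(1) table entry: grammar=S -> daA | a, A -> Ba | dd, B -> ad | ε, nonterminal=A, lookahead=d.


For [A, d]: 'd' ∈ FIRST(dd)
Entry: A -> dd


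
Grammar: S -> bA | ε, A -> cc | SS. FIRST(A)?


Per alternative of A: FIRST(cc) = {c}; FIRST(SS) = {b, ε}
FIRST(A) = {b, c, ε}


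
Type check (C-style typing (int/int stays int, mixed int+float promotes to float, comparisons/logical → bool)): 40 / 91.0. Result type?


Operand types: int / float
Rule: mixed int/float promotes to float; int/int stays int
Result type: float


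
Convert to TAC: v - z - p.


Break into single-operator statements:
t1 = v - z
t2 = t1 - p


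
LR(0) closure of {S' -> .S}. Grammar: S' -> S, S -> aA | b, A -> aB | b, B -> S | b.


Start: S' -> .S
For each item with dot before a nonterminal B, add B -> .γ for every B-production
Closure: [S' -> .S, S -> .aA, S -> .b]


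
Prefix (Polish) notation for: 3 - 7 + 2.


left-to-right (same/higher precedence on left): tree is (+ (- 3 7) 2)
Prefix: + - 3 7 2


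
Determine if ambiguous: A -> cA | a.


right-linear, alternatives start with distinct terminals 'c' vs 'a': unique leftmost derivation
Unambiguous


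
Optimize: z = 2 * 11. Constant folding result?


2 * 11 = 22 at compile time
Optimized: z = 22


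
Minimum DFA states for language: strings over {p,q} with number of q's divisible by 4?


Track (count of q) mod 4: states 0..3, accept at 0
Minimal DFA: 4 states


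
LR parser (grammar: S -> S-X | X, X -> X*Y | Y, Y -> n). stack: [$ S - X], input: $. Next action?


handle 'S-X' on top; lookahead ∈ FOLLOW(S) = {-, $}
Action: reduce (S -> S-X)


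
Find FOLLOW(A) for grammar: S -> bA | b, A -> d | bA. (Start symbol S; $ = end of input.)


$ ∈ FOLLOW(S). For each A -> αBβ: add FIRST(β)\{ε} to FOLLOW(B); if β nullable, add FOLLOW(A).
FOLLOW(A) = {$}


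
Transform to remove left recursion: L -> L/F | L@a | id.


Left-recursive alternatives: L/F, L@a; non-recursive: id
Introduce L': L -> idL', L' -> /FL' | @aL' | ε


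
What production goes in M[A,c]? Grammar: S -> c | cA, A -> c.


For [A, c]: 'c' ∈ FIRST(c)
Entry: A -> c


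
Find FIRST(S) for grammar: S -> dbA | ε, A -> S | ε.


Per alternative of S: FIRST(dbA) = {d}; FIRST(ε) = {ε}
FIRST(S) = {d, ε}


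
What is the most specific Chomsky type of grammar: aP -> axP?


LHS has context (more than one symbol) and |LHS| ≤ |RHS|
Classification: Type 1 (Context-Sensitive)


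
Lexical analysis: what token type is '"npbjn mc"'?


Pattern: double-quoted sequence
Type: STRING_LITERAL


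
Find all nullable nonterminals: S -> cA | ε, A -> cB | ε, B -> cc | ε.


A nonterminal is nullable iff some alternative derives ε (directly, or every symbol in it is nullable)
Nullable: {A, B, S}


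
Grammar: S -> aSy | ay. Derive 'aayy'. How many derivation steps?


Derivation: S => aSy => aayy
Steps: 2


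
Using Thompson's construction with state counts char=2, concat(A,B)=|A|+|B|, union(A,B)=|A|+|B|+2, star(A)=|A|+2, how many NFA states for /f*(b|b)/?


Syntax tree has 3 char leaf(s), 1 union(s), 1 star(s)
chars contribute 3×2 = 6; each union adds +2; each star adds +2
Total: 6 + 2 + 2 = 10 states


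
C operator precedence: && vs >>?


'>>' is shift (level 8); '&&' is logical AND (level 2)
Higher level binds tighter
'>>' has higher precedence than '&&'


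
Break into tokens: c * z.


Scan left to right, longest-match per lexeme
Tokens: ID(c), OP(*), ID(z)


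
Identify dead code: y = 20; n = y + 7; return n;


y is read by n's definition; n is returned
No dead code


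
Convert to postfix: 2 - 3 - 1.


Left to right (same or higher precedence on left)
Postfix: 2 3 - 1 -


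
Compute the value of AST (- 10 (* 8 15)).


Evaluate inner: (* 8 15) = 120
Evaluate root: (- 10 120) = -110
Result: -110


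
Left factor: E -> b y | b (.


Common prefix: 'b'
Factored: E -> b E', E' -> y | (


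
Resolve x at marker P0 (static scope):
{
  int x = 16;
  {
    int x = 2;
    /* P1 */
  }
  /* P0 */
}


x declared in the same block as P0
x = 16


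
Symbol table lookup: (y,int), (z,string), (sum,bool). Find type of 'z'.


Lookup 'z' → type string


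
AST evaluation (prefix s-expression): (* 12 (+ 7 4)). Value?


Evaluate inner: (+ 7 4) = 11
Evaluate root: (* 12 11) = 132
Result: 132


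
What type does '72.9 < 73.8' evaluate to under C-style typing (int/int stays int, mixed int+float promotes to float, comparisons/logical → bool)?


Operand types: float < float
Rule: comparison yields bool
Result type: bool


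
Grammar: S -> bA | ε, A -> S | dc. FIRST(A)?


Per alternative of A: FIRST(S) = {b, ε}; FIRST(dc) = {d}
FIRST(A) = {b, d, ε}


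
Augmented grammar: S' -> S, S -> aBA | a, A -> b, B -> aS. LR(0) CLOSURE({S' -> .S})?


Start: S' -> .S
For each item with dot before a nonterminal B, add B -> .γ for every B-production
Closure: [S' -> .S, S -> .aBA, S -> .a]


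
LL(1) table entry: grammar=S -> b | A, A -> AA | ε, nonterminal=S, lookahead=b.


For [S, b]: 'b' ∈ FIRST(b)
Entry: S -> b


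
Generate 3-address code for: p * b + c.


Break into single-operator statements:
t1 = p * b
t2 = t1 + c


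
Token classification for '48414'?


Pattern: digits only
Type: INTEGER_LITERAL


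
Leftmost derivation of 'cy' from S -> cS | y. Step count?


Derivation: S => cS => cy
Steps: 2


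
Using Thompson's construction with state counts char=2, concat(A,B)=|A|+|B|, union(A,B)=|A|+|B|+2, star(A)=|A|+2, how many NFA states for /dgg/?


Syntax tree has 3 char leaf(s), 0 union(s), 0 star(s)
chars contribute 3×2 = 6; each union adds +2; each star adds +2
Total: 6 + 0 + 0 = 6 states


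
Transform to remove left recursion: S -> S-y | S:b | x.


Left-recursive alternatives: S-y, S:b; non-recursive: x
Introduce S': S -> xS', S' -> -yS' | :bS' | ε


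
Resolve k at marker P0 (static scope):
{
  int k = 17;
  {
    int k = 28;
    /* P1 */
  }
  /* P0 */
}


k declared in the same block as P0
k = 17


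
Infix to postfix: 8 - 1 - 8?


Left to right (same or higher precedence on left)
Postfix: 8 1 - 8 -


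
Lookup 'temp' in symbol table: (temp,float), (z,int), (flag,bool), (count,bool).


Lookup 'temp' → type float


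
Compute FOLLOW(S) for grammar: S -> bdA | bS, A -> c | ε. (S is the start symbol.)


$ ∈ FOLLOW(S). For each A -> αBβ: add FIRST(β)\{ε} to FOLLOW(B); if β nullable, add FOLLOW(A).
FOLLOW(S) = {$}


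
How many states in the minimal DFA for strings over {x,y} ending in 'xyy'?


Track the longest suffix of input matching a prefix of 'xyy': 4 classes (prefixes of length 0..3)
Minimal DFA: 4 states


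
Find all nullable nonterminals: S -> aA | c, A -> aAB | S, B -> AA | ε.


A nonterminal is nullable iff some alternative derives ε (directly, or every symbol in it is nullable)
Nullable: {B}


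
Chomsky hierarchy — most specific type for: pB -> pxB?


LHS has context (more than one symbol) and |LHS| ≤ |RHS|
Classification: Type 1 (Context-Sensitive)


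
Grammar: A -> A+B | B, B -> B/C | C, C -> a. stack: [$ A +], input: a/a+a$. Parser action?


no handle ('A+' is not any RHS); shift 'a'
Action: shift


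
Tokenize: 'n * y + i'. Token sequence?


Scan left to right, longest-match per lexeme
Tokens: ID(n), OP(*), ID(y), OP(+), ID(i)


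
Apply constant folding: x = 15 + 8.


15 + 8 = 23 at compile time
Optimized: x = 23


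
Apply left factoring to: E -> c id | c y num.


Common prefix: 'c'
Factored: E -> c E', E' -> id | y num


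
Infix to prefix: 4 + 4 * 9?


'*' binds tighter: tree is (+ 4 (* 4 9))
Prefix: + 4 * 4 9


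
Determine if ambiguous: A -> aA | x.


right-linear, alternatives start with distinct terminals 'a' vs 'x': unique leftmost derivation
Unambiguous


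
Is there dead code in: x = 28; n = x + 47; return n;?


x is read by n's definition; n is returned
No dead code


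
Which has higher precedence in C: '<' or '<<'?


'<<' is shift (level 8); '<' is relational (level 7)
Higher level binds tighter
'<<' has higher precedence than '<'


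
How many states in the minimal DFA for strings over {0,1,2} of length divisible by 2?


Track length mod 2: states 0..1, accept at 0
Minimal DFA: 2 states


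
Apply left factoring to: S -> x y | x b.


Common prefix: 'x'
Factored: S -> x S', S' -> y | b


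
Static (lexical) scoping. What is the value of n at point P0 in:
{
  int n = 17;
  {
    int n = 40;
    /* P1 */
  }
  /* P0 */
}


n declared in the same block as P0
n = 17


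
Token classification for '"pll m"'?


Pattern: double-quoted sequence
Type: STRING_LITERAL


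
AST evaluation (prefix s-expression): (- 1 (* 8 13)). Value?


Evaluate inner: (* 8 13) = 104
Evaluate root: (- 1 104) = -103
Result: -103


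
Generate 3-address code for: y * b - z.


Break into single-operator statements:
t1 = y * b
t2 = t1 - z


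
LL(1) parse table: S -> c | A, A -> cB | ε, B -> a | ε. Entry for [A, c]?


For [A, c]: 'c' ∈ FIRST(cB)
Entry: A -> cB


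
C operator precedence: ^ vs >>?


'>>' is shift (level 8); '^' is bitwise XOR (level 4)
Higher level binds tighter
'>>' has higher precedence than '^'


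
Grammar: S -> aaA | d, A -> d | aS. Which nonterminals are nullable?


A nonterminal is nullable iff some alternative derives ε (directly, or every symbol in it is nullable)
Nullable: {}


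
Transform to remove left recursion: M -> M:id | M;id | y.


Left-recursive alternatives: M:id, M;id; non-recursive: y
Introduce M': M -> yM', M' -> :idM' | ;idM' | ε


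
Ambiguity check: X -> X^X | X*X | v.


'v^v*v' has two parse trees (no precedence encoded between ^ and *)
Ambiguous


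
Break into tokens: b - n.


Scan left to right, longest-match per lexeme
Tokens: ID(b), OP(-), ID(n)


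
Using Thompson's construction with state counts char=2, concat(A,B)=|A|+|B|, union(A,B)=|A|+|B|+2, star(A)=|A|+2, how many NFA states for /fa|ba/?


Syntax tree has 4 char leaf(s), 1 union(s), 0 star(s)
chars contribute 4×2 = 8; each union adds +2; each star adds +2
Total: 8 + 2 + 0 = 10 states


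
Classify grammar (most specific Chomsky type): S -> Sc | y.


Left-linear: every RHS is a terminal or one nonterminal followed by a terminal
Classification: Type 3 (Regular)


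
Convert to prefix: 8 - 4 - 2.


left-to-right (same/higher precedence on left): tree is (- (- 8 4) 2)
Prefix: - - 8 4 2


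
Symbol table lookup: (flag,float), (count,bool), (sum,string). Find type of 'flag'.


Lookup 'flag' → type float


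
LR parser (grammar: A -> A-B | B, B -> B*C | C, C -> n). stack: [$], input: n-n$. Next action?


no handle on stack; shift 'n'
Action: shift


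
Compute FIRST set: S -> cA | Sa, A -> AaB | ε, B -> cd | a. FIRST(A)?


Per alternative of A: FIRST(AaB) = {a}; FIRST(ε) = {ε}
FIRST(A) = {a, ε}


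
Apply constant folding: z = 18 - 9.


18 - 9 = 9 at compile time
Optimized: z = 9


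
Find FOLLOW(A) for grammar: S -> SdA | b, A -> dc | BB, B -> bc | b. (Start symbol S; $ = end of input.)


$ ∈ FOLLOW(S). For each A -> αBβ: add FIRST(β)\{ε} to FOLLOW(B); if β nullable, add FOLLOW(A).
FOLLOW(A) = {$, d}


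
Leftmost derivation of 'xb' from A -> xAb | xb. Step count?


Derivation: A => xb
Steps: 1


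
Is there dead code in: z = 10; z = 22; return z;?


first assignment to z is overwritten before any read
Dead: 'z = 10'


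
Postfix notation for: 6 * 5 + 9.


Left to right (same or higher precedence on left)
Postfix: 6 5 * 9 +


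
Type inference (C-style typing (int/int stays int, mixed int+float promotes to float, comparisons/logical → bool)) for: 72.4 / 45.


Operand types: float / int
Rule: mixed int/float promotes to float; int/int stays int
Result type: float


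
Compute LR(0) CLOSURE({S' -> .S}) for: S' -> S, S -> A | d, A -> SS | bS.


Start: S' -> .S
For each item with dot before a nonterminal B, add B -> .γ for every B-production
Closure: [S' -> .S, S -> .A, S -> .d, A -> .SS, A -> .bS]


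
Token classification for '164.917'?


Pattern: digits with a decimal point
Type: FLOAT_LITERAL


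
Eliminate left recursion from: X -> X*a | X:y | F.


Left-recursive alternatives: X*a, X:y; non-recursive: F
Introduce X': X -> FX', X' -> *aX' | :yX' | ε


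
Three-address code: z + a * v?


Break into single-operator statements:
t1 = a * v
t2 = z + t1


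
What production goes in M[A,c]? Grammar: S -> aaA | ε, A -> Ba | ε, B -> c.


For [A, c]: 'c' ∈ FIRST(Ba)
Entry: A -> Ba


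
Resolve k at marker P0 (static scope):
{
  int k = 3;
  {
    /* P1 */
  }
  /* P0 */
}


k declared in the same block as P0
k = 3


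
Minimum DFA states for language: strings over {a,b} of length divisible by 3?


Track length mod 3: states 0..2, accept at 0
Minimal DFA: 3 states


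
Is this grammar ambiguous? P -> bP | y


right-linear, alternatives start with distinct terminals 'b' vs 'y': unique leftmost derivation
Unambiguous


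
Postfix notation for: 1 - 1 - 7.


Left to right (same or higher precedence on left)
Postfix: 1 1 - 7 -


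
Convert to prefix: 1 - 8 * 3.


'*' binds tighter: tree is (- 1 (* 8 3))
Prefix: - 1 * 8 3


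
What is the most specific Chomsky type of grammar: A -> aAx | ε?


Single nonterminal LHS, but a^n x^n is not regular
Classification: Type 2 (Context-Free)


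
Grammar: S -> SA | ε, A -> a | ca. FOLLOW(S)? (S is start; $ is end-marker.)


$ ∈ FOLLOW(S). For each A -> αBβ: add FIRST(β)\{ε} to FOLLOW(B); if β nullable, add FOLLOW(A).
FOLLOW(S) = {$, a, c}


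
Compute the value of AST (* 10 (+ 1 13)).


Evaluate inner: (+ 1 13) = 14
Evaluate root: (* 10 14) = 140
Result: 140


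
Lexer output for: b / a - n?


Scan left to right, longest-match per lexeme
Tokens: ID(b), OP(/), ID(a), OP(-), ID(n)


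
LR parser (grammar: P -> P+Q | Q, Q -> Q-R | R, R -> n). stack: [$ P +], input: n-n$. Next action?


no handle ('P+' is not any RHS); shift 'n'
Action: shift


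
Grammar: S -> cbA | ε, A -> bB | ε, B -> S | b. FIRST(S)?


Per alternative of S: FIRST(cbA) = {c}; FIRST(ε) = {ε}
FIRST(S) = {c, ε}


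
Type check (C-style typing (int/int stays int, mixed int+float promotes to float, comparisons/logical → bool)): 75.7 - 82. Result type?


Operand types: float - int
Rule: mixed int/float promotes to float; int/int stays int
Result type: float


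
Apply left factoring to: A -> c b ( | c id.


Common prefix: 'c'
Factored: A -> c A', A' -> b ( | id


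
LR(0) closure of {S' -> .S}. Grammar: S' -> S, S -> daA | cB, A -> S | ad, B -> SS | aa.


Start: S' -> .S
For each item with dot before a nonterminal B, add B -> .γ for every B-production
Closure: [S' -> .S, S -> .daA, S -> .cB]


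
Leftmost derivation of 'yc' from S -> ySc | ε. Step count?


Derivation: S => ySc => yc
Steps: 2


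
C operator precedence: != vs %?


'%' is multiplicative (level 10); '!=' is equality (level 6)
Higher level binds tighter
'%' has higher precedence than '!='


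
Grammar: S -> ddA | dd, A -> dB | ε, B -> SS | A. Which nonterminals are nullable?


A nonterminal is nullable iff some alternative derives ε (directly, or every symbol in it is nullable)
Nullable: {A, B}


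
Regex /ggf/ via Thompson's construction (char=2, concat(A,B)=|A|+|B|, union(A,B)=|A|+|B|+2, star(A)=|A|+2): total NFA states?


Syntax tree has 3 char leaf(s), 0 union(s), 0 star(s)
chars contribute 3×2 = 6; each union adds +2; each star adds +2
Total: 6 + 0 + 0 = 6 states


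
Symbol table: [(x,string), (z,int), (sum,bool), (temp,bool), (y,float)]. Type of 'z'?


Lookup 'z' → type int


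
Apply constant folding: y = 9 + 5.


9 + 5 = 14 at compile time
Optimized: y = 14


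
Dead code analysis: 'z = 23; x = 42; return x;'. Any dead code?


z is assigned but never read
Dead: 'z = 23'


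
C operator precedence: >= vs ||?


'>=' is relational (level 7); '||' is logical OR (level 1)
Higher level binds tighter
'>=' has higher precedence than '||'


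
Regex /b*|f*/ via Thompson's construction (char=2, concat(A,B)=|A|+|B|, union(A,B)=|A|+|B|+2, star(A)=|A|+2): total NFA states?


Syntax tree has 2 char leaf(s), 1 union(s), 2 star(s)
chars contribute 2×2 = 4; each union adds +2; each star adds +2
Total: 4 + 2 + 4 = 10 states


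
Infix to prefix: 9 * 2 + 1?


left-to-right (same/higher precedence on left): tree is (+ (* 9 2) 1)
Prefix: + * 9 2 1


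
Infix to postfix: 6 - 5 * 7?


* has higher precedence, evaluate 5*7 first
Postfix: 6 5 7 * -


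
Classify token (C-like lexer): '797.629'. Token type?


Pattern: digits with a decimal point
Type: FLOAT_LITERAL


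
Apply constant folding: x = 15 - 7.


15 - 7 = 8 at compile time
Optimized: x = 8


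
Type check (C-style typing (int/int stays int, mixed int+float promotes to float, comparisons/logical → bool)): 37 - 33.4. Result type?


Operand types: int - float
Rule: mixed int/float promotes to float; int/int stays int
Result type: float


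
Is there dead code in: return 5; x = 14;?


statement follows a return and is unreachable
Dead: 'x = 14'


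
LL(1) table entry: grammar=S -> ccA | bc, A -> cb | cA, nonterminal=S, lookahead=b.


For [S, b]: 'b' ∈ FIRST(bc)
Entry: S -> bc


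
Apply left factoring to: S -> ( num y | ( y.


Common prefix: '('
Factored: S -> ( S', S' -> num y | y


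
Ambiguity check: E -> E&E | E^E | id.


'id&id^id' has two parse trees (no precedence encoded between & and ^)
Ambiguous


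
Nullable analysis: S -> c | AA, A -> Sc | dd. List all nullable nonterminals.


A nonterminal is nullable iff some alternative derives ε (directly, or every symbol in it is nullable)
Nullable: {}


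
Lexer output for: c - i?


Scan left to right, longest-match per lexeme
Tokens: ID(c), OP(-), ID(i)


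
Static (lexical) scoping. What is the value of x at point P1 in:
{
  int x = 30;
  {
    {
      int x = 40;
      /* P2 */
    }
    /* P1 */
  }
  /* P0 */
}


P1's block does not declare x; resolves to the enclosing declaration at depth 0
x = 30


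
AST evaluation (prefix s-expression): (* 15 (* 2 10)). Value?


Evaluate inner: (* 2 10) = 20
Evaluate root: (* 15 20) = 300
Result: 300


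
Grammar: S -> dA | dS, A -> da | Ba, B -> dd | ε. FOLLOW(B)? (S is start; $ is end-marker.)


$ ∈ FOLLOW(S). For each A -> αBβ: add FIRST(β)\{ε} to FOLLOW(B); if β nullable, add FOLLOW(A).
FOLLOW(B) = {a}


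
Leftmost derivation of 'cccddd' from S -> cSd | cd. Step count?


Derivation: S => cSd => ccSdd => cccddd
Steps: 3


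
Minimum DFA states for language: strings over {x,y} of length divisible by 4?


Track length mod 4: states 0..3, accept at 0
Minimal DFA: 4 states


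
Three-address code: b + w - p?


Break into single-operator statements:
t1 = b + w
t2 = t1 - p


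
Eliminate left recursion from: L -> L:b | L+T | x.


Left-recursive alternatives: L:b, L+T; non-recursive: x
Introduce L': L -> xL', L' -> :bL' | +TL' | ε


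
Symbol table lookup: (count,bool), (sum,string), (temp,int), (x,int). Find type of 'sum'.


Lookup 'sum' → type string


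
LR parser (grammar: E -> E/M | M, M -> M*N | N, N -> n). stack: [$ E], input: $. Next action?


start symbol E on stack, input exhausted
Action: accept


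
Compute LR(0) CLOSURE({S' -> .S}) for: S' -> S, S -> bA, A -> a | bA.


Start: S' -> .S
For each item with dot before a nonterminal B, add B -> .γ for every B-production
Closure: [S' -> .S, S -> .bA]


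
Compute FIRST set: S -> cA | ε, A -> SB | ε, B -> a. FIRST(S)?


Per alternative of S: FIRST(cA) = {c}; FIRST(ε) = {ε}
FIRST(S) = {c, ε}


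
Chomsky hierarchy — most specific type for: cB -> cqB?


LHS has context (more than one symbol) and |LHS| ≤ |RHS|
Classification: Type 1 (Context-Sensitive)


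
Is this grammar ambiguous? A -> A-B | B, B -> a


precedence layered via separate nonterminal B: deterministic
Unambiguous


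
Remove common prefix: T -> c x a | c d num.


Common prefix: 'c'
Factored: T -> c T', T' -> x a | d num


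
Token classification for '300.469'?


Pattern: digits with a decimal point
Type: FLOAT_LITERAL


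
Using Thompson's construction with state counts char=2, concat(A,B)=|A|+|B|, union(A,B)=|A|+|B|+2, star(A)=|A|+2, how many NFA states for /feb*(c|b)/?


Syntax tree has 5 char leaf(s), 1 union(s), 1 star(s)
chars contribute 5×2 = 10; each union adds +2; each star adds +2
Total: 10 + 2 + 2 = 14 states


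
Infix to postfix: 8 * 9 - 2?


Left to right (same or higher precedence on left)
Postfix: 8 9 * 2 -


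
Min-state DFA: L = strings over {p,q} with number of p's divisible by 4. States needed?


Track (count of p) mod 4: states 0..3, accept at 0
Minimal DFA: 4 states


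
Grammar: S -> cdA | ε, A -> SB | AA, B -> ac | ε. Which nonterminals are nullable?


A nonterminal is nullable iff some alternative derives ε (directly, or every symbol in it is nullable)
Nullable: {A, B, S}


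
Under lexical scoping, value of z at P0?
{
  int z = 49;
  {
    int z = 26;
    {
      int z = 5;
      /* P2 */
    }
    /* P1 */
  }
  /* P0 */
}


z declared in the same block as P0
z = 49


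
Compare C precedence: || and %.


'%' is multiplicative (level 10); '||' is logical OR (level 1)
Higher level binds tighter
'%' has higher precedence than '||'


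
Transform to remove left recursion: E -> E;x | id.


Left-recursive alternatives: E;x; non-recursive: id
Introduce E': E -> idE', E' -> ;xE' | ε


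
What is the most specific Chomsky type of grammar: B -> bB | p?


Right-linear: every RHS is a terminal or a terminal followed by one nonterminal
Classification: Type 3 (Regular)


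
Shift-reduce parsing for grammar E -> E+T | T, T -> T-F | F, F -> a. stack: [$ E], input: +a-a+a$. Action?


shift '+' to continue E -> E+T
Action: shift


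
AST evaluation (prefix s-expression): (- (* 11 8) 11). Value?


Evaluate inner: (* 11 8) = 88
Evaluate root: (- 88 11) = 77
Result: 77


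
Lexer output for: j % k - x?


Scan left to right, longest-match per lexeme
Tokens: ID(j), OP(%), ID(k), OP(-), ID(x)


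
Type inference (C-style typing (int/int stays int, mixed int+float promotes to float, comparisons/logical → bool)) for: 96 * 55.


Operand types: int * int
Rule: mixed int/float promotes to float; int/int stays int
Result type: int


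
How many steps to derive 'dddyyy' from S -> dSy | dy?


Derivation: S => dSy => ddSyy => dddyyy
Steps: 3


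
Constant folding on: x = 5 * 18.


5 * 18 = 90 at compile time
Optimized: x = 90


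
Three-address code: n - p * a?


Break into single-operator statements:
t1 = p * a
t2 = n - t1


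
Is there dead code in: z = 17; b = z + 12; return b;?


z is read by b's definition; b is returned
No dead code


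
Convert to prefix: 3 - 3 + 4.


left-to-right (same/higher precedence on left): tree is (+ (- 3 3) 4)
Prefix: + - 3 3 4


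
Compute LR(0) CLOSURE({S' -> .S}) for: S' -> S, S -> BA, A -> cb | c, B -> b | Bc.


Start: S' -> .S
For each item with dot before a nonterminal B, add B -> .γ for every B-production
Closure: [S' -> .S, S -> .BA, B -> .b, B -> .Bc]


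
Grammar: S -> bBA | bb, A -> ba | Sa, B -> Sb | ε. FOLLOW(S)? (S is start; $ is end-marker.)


$ ∈ FOLLOW(S). For each A -> αBβ: add FIRST(β)\{ε} to FOLLOW(B); if β nullable, add FOLLOW(A).
FOLLOW(S) = {$, a, b}


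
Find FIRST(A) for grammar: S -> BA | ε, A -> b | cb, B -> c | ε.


Per alternative of A: FIRST(b) = {b}; FIRST(cb) = {c}
FIRST(A) = {b, c}


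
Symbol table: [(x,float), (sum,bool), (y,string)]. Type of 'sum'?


Lookup 'sum' → type bool


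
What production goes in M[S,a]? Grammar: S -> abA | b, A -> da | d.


For [S, a]: 'a' ∈ FIRST(abA)
Entry: S -> abA


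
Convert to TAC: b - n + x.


Break into single-operator statements:
t1 = b - n
t2 = t1 + x


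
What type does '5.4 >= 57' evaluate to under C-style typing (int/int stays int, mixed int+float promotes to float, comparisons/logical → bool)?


Operand types: float >= int
Rule: comparison yields bool
Result type: bool


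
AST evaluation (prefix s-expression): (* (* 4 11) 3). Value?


Evaluate inner: (* 4 11) = 44
Evaluate root: (* 44 3) = 132
Result: 132


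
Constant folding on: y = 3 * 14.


3 * 14 = 42 at compile time
Optimized: y = 42


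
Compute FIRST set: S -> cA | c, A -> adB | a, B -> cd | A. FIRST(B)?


Per alternative of B: FIRST(cd) = {c}; FIRST(A) = {a}
FIRST(B) = {a, c}


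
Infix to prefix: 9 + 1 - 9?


left-to-right (same/higher precedence on left): tree is (- (+ 9 1) 9)
Prefix: - + 9 1 9


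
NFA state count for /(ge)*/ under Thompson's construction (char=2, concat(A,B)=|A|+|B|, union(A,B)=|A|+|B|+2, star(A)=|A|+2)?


Syntax tree has 2 char leaf(s), 0 union(s), 1 star(s)
chars contribute 2×2 = 4; each union adds +2; each star adds +2
Total: 4 + 0 + 2 = 6 states


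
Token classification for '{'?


Pattern: delimiter/punctuation
Type: PUNCTUATION


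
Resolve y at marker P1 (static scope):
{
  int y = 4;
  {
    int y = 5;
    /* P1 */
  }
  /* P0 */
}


y declared in the same block as P1
y = 5


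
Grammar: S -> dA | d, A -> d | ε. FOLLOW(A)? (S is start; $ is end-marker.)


$ ∈ FOLLOW(S). For each A -> αBβ: add FIRST(β)\{ε} to FOLLOW(B); if β nullable, add FOLLOW(A).
FOLLOW(A) = {$}


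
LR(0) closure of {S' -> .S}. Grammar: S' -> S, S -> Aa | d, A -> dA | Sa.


Start: S' -> .S
For each item with dot before a nonterminal B, add B -> .γ for every B-production
Closure: [S' -> .S, S -> .Aa, S -> .d, A -> .dA, A -> .Sa]


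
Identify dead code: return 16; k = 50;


statement follows a return and is unreachable
Dead: 'k = 50'


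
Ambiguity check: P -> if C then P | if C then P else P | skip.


dangling else: 'if C then if C then skip else skip' parses two ways
Ambiguous


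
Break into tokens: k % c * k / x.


Scan left to right, longest-match per lexeme
Tokens: ID(k), OP(%), ID(c), OP(*), ID(k), OP(/), ID(x)


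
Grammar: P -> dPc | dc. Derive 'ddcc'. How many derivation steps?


Derivation: P => dPc => ddcc
Steps: 2


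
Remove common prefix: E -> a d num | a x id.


Common prefix: 'a'
Factored: E -> a E', E' -> d num | x id


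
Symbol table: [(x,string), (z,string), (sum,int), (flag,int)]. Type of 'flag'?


Lookup 'flag' → type int


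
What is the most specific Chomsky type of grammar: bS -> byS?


LHS has context (more than one symbol) and |LHS| ≤ |RHS|
Classification: Type 1 (Context-Sensitive)


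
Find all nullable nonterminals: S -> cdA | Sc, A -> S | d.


A nonterminal is nullable iff some alternative derives ε (directly, or every symbol in it is nullable)
Nullable: {}


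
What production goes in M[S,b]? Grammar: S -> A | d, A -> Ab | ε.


For [S, b]: 'b' ∈ FIRST(A)
Entry: S -> A


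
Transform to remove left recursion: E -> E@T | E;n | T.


Left-recursive alternatives: E@T, E;n; non-recursive: T
Introduce E': E -> TE', E' -> @TE' | ;nE' | ε


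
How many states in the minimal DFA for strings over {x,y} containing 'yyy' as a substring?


KMP-style automaton: 3 progress states + 1 absorbing accept = 4
Minimal DFA: 4 states


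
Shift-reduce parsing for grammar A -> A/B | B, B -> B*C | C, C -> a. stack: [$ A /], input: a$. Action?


no handle ('A/' is not any RHS); shift 'a'
Action: shift


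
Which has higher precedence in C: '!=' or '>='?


'>=' is relational (level 7); '!=' is equality (level 6)
Higher level binds tighter
'>=' has higher precedence than '!='


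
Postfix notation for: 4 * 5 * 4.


Left to right (same or higher precedence on left)
Postfix: 4 5 * 4 *


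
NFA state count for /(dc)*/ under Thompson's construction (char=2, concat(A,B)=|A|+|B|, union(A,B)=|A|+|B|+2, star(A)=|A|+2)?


Syntax tree has 2 char leaf(s), 0 union(s), 1 star(s)
chars contribute 2×2 = 4; each union adds +2; each star adds +2
Total: 4 + 0 + 2 = 6 states


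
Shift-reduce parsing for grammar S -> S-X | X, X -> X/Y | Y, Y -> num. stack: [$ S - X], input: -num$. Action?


handle 'S-X' on top; lookahead ∈ FOLLOW(S) = {-, $}
Action: reduce (S -> S-X)


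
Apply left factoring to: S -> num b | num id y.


Common prefix: 'num'
Factored: S -> num S', S' -> b | id y


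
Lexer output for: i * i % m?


Scan left to right, longest-match per lexeme
Tokens: ID(i), OP(*), ID(i), OP(%), ID(m)


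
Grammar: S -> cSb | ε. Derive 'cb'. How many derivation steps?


Derivation: S => cSb => cb
Steps: 2


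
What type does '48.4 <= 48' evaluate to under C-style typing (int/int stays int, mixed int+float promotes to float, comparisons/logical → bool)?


Operand types: float <= int
Rule: comparison yields bool
Result type: bool


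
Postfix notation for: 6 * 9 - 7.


Left to right (same or higher precedence on left)
Postfix: 6 9 * 7 -


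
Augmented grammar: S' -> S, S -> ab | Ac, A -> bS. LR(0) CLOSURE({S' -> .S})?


Start: S' -> .S
For each item with dot before a nonterminal B, add B -> .γ for every B-production
Closure: [S' -> .S, S -> .ab, S -> .Ac, A -> .bS]


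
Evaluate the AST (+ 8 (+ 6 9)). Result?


Evaluate inner: (+ 6 9) = 15
Evaluate root: (+ 8 15) = 23
Result: 23


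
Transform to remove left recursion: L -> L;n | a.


Left-recursive alternatives: L;n; non-recursive: a
Introduce L': L -> aL', L' -> ;nL' | ε


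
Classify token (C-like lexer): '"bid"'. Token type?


Pattern: double-quoted sequence
Type: STRING_LITERAL


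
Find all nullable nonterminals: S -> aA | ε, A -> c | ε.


A nonterminal is nullable iff some alternative derives ε (directly, or every symbol in it is nullable)
Nullable: {A, S}


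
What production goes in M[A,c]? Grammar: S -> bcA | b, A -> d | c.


For [A, c]: 'c' ∈ FIRST(c)
Entry: A -> c


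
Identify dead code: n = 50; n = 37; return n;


first assignment to n is overwritten before any read
Dead: 'n = 50'


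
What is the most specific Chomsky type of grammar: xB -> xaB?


LHS has context (more than one symbol) and |LHS| ≤ |RHS|
Classification: Type 1 (Context-Sensitive)


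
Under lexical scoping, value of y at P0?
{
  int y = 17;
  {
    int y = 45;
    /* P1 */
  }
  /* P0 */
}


y declared in the same block as P0
y = 17


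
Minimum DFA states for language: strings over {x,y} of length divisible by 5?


Track length mod 5: states 0..4, accept at 0
Minimal DFA: 5 states


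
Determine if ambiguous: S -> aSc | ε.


balanced a^n…c^n: each string has a unique parse
Unambiguous


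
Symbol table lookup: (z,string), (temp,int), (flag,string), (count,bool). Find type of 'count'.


Lookup 'count' → type bool


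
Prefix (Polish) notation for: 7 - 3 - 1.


left-to-right (same/higher precedence on left): tree is (- (- 7 3) 1)
Prefix: - - 7 3 1


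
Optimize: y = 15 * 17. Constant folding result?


15 * 17 = 255 at compile time
Optimized: y = 255


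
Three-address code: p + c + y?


Break into single-operator statements:
t1 = p + c
t2 = t1 + y


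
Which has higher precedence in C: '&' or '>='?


'>=' is relational (level 7); '&' is bitwise AND (level 5)
Higher level binds tighter
'>=' has higher precedence than '&'
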